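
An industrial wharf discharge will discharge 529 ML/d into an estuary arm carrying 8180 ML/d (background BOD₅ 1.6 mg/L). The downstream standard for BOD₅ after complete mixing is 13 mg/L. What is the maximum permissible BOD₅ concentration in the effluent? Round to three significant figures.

189 mg/L

At the limit, (Qr·Cr + Qe·Cₑ)/(Qr + Qe) = 13:
Cₑ = (8709·13 − 8180·1.600) / 529.0 = 189.3 mg/L.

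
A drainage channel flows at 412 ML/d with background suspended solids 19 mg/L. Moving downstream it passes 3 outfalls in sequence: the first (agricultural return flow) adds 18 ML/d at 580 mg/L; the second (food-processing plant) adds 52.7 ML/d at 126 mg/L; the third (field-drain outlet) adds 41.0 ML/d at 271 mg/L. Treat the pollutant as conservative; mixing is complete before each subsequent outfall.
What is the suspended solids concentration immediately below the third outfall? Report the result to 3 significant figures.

Below outfall 1: Q → 430.0 ML/d, C = (412.0·19.00 + 18.00·580.0)/430.0 = 42.48 mg/L.
Below outfall 2: Q → 482.7 ML/d, C = (430.0·42.48 + 52.70·126.0)/482.7 = 51.60 mg/L.
Below outfall 3: Q → 523.7 ML/d, C = (482.7·51.60 + 41.00·271.0)/523.7 = 68.78 mg/L.

68.8 mg/L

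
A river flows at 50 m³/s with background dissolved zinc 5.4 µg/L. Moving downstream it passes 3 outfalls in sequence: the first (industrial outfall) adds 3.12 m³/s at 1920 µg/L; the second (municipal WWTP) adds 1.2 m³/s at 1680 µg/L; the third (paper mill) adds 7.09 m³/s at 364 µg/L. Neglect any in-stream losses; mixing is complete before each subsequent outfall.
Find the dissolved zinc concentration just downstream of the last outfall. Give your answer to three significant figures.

Outfall 1: combined Q = 53.12 m³/s; C = (50.00·5.400 + 3.120·1920)/53.12 = 117.9 µg/L.
Outfall 2: combined Q = 54.32 m³/s; C = (53.12·117.9 + 1.200·1680)/54.32 = 152.4 µg/L.
Outfall 3: combined Q = 61.41 m³/s; C = (54.32·152.4 + 7.090·364.0)/61.41 = 176.8 µg/L.

177 µg/L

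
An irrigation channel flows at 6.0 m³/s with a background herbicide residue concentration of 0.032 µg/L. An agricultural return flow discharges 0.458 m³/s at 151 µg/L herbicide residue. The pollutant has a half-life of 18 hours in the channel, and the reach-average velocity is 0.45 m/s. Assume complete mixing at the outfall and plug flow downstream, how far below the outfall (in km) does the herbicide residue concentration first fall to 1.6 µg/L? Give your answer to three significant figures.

80.1 km

After mixing, C = (6.000·0.03200 + 0.4580·151.0) / 6.458 = 69.35/6.458 = 10.74 µg/L.
Half-life 18 h → k = ln 2 / 18 = 0.03851 h⁻¹ = 0.9242 d⁻¹.
Set 10.74·exp(−k·t) = 1.6 → t = ln(10.74/1.6)/k = 178000 s = 49.44 h.
Distance = v·t = 0.45·178000 = 80090 m = 80.09 km.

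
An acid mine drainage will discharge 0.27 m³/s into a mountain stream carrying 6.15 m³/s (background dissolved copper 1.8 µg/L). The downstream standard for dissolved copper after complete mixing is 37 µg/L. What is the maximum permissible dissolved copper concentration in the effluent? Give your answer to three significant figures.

839 µg/L

At the limit, (Qr·Cr + Qe·Cₑ)/(Qr + Qe) = 37:
Cₑ = (6.420·37 − 6.150·1.800) / 0.2700 = 838.8 µg/L.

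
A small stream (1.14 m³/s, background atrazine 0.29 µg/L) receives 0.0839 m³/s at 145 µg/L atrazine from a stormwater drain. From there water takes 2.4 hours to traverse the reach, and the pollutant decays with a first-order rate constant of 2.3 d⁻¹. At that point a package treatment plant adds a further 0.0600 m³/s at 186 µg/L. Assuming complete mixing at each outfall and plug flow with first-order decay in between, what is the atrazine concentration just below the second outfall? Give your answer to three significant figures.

Flow-weighted average: C = (1.140·0.2900 + 0.08390·145.0) / 1.224 = 12.50/1.224 = 10.21 µg/L; combined flow 1.224 m³/s.
First-order decay: C = 10.21·exp(−k·t) = 10.21·0.7945 = 8.112 µg/L.
Second outfall: C = (1.224·8.112 + 0.06000·186.0)/1.284 = 16.43 µg/L.

16.4 µg/L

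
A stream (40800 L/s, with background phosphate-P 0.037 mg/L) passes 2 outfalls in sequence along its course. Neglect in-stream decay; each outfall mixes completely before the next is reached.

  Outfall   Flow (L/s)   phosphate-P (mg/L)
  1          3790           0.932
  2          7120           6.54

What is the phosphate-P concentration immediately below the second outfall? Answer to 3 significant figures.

0.998 mg/L

Outfall 1: combined Q = 44590 L/s; C = (40800·0.03700 + 3790·0.9320)/44590 = 0.1131 mg/L.
Outfall 2: combined Q = 51710 L/s; C = (44590·0.1131 + 7120·6.540)/51710 = 0.9980 mg/L.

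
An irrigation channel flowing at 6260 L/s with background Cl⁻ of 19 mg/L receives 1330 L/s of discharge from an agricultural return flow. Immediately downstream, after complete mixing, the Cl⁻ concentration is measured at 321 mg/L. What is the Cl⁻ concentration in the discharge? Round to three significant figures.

1740 mg/L

Mass balance: 6260·19.00 + 1330·Cₑ = 7590·321.0
→ Cₑ = (7590·321.0 − 6260·19.00) / 1330 = 1742 mg/L.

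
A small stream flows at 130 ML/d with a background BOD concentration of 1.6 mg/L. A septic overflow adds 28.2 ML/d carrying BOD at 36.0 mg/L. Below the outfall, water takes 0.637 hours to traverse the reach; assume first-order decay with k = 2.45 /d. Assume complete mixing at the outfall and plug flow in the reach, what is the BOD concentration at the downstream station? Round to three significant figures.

7.25 mg/L

After mixing, C = (130.0·1.600 + 28.20·36.00) / 158.2 = 1223/158.2 = 7.732 mg/L.
Decay over the reach: 7.732·exp(−kt) = 7.732·0.9370 = 7.245 mg/L.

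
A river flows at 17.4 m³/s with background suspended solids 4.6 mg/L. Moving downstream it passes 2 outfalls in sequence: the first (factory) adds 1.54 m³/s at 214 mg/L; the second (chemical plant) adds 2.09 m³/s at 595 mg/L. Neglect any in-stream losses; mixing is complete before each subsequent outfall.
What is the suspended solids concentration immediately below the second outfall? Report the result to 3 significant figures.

After outfall 1: Q = 17.40 + 1.540 = 18.94 m³/s; C = (17.40·4.600 + 1.540·214.0)/18.94 = 21.63 mg/L.
After outfall 2: Q = 18.94 + 2.090 = 21.03 m³/s; C = (18.94·21.63 + 2.090·595.0)/21.03 = 78.61 mg/L.

78.6 mg/L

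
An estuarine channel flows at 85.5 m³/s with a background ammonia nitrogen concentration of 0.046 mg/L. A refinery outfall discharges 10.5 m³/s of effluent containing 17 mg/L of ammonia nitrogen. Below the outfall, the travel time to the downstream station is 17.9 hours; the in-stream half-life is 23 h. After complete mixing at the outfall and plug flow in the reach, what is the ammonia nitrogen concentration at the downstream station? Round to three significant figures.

1.11 mg/L

Mass balance: C = (85.50·0.04600 + 10.50·17.00) / 96.00 = 182.4/96.00 = 1.900 mg/L.
Half-life 23 h → k = ln 2 / 23 = 0.03014 h⁻¹ = 0.7233 d⁻¹.
After decay, C = 1.900 × e^(−kt) = 1.900 × 0.5831 = 1.108 mg/L.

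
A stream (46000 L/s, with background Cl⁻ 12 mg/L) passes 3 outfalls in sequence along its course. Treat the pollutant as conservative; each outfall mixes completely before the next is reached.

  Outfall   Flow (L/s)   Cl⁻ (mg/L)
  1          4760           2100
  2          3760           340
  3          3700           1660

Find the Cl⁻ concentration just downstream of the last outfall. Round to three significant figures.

Outfall 1: combined Q = 50760 L/s; C = (46000·12.00 + 4760·2100)/50760 = 207.8 mg/L.
Outfall 2: combined Q = 54520 L/s; C = (50760·207.8 + 3760·340.0)/54520 = 216.9 mg/L.
Outfall 3: combined Q = 58220 L/s; C = (54520·216.9 + 3700·1660)/58220 = 308.6 mg/L.

309 mg/L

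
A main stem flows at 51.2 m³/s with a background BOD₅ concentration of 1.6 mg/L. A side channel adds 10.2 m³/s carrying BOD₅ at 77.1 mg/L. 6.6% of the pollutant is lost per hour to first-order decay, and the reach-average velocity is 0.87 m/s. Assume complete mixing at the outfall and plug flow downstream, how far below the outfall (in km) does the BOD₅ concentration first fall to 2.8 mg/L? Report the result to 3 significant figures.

74.3 km

After mixing, C = (51.20·1.600 + 10.20·77.10) / 61.40 = 868.3/61.40 = 14.14 mg/L.
6.6%/h lost → k = −ln(1 − 0.066) = 0.06828 h⁻¹.
Set 14.14·exp(−k·t) = 2.8 → t = ln(14.14/2.8)/k = 85390 s = 23.72 h.
Distance = v·t = 0.87·85390 = 74290 m = 74.29 km.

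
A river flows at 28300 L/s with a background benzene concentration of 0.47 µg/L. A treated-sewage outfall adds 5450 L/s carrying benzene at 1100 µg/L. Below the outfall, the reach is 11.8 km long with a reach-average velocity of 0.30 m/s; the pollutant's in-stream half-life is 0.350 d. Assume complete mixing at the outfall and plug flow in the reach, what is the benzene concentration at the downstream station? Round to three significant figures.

After mixing, C = (28300·0.4700 + 5450·1100) / 33750 = 6008000/33750 = 178.0 µg/L.
Travel time t = 11.8·1000 / 0.30 = 39330 s = 10.93 h.
Half-life 0.350 d → k = ln 2 / 0.350 = 1.980 d⁻¹.
Decay over the reach: 178.0·exp(−kt) = 178.0·0.4059 = 72.26 µg/L.

72.3 µg/L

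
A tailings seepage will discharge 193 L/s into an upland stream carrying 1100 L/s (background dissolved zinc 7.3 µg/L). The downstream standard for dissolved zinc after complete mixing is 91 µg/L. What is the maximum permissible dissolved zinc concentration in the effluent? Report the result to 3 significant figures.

At the limit, (Qr·Cr + Qe·Cₑ)/(Qr + Qe) = 91:
Cₑ = (1293·91 − 1100·7.300) / 193.0 = 568.0 µg/L.

568 µg/L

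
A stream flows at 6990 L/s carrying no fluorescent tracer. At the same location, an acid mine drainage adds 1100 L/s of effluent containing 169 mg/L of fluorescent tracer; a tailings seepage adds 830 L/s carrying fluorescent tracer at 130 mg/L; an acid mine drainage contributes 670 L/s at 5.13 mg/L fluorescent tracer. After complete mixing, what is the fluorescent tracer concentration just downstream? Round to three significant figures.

After mixing, C = (6990·0 + 1100·169.0 + 830.0·130.0 + 670.0·5.130) / 9590 = 297200/9590 = 30.99 mg/L.

31.0 mg/L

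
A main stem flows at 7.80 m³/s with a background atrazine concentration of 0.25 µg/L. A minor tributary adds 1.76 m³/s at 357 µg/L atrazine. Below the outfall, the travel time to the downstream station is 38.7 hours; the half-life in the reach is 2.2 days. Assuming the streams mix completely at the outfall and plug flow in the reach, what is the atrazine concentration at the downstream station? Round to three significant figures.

39.7 µg/L

Mixed concentration C = ΣQC/ΣQ = (7.800·0.2500 + 1.760·357.0) / 9.560 = 630.3/9.560 = 65.93 µg/L.
Half-life 2.2 d → k = ln 2 / 2.2 = 0.3151 d⁻¹.
After decay, C = 65.93 × e^(−kt) = 65.93 × 0.6017 = 39.67 µg/L.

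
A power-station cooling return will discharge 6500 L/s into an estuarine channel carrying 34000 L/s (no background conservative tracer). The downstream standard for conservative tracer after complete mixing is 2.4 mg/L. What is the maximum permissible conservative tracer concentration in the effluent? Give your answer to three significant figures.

At the limit, (Qr·Cr + Qe·Cₑ)/(Qr + Qe) = 2.4:
Cₑ = (40500·2.4 − 34000·0) / 6500 = 14.95 mg/L.

15.0 mg/L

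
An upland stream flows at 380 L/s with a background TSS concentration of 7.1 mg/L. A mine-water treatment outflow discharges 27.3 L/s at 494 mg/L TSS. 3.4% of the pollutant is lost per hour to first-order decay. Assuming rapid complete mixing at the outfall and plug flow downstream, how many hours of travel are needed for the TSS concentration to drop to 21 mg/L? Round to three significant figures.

18.4 h

After mixing, C = (380.0·7.100 + 27.30·494.0) / 407.3 = 16180/407.3 = 39.74 mg/L.
3.4%/h lost → k = −ln(1 − 0.034) = 0.03459 h⁻¹.
39.74·exp(−k·t) = 21 → t = ln(39.74/21)/k = 66370 s = 18.44 h.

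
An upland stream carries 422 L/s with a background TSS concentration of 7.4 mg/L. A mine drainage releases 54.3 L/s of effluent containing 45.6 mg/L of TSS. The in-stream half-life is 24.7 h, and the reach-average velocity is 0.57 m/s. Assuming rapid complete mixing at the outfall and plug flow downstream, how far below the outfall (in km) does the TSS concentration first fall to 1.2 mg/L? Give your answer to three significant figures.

After mixing, C = (422.0·7.400 + 54.30·45.60) / 476.3 = 5599/476.3 = 11.75 mg/L.
Half-life 24.7 h → k = ln 2 / 24.7 = 0.02806 h⁻¹ = 0.6735 d⁻¹.
Set 11.75·exp(−k·t) = 1.2 → t = ln(11.75/1.2)/k = 292700 s = 81.32 h.
Distance = v·t = 0.57·292700 = 166900 m = 166.9 km.

167 km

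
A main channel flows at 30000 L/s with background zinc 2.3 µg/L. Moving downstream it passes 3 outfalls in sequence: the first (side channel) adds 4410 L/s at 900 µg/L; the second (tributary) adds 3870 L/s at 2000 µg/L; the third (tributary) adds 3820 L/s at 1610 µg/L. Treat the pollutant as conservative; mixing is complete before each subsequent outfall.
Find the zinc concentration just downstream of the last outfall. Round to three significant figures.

426 µg/L

Below outfall 1: Q → 34410 L/s, C = (30000·2.300 + 4410·900.0)/34410 = 117.3 µg/L.
Below outfall 2: Q → 38280 L/s, C = (34410·117.3 + 3870·2000)/38280 = 307.7 µg/L.
Below outfall 3: Q → 42100 L/s, C = (38280·307.7 + 3820·1610)/42100 = 425.8 µg/L.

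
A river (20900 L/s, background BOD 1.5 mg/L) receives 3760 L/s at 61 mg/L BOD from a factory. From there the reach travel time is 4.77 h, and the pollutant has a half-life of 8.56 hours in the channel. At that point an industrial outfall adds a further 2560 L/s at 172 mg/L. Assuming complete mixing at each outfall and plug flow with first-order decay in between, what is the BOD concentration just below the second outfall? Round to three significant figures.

22.7 mg/L

Mixed concentration C = ΣQC/ΣQ = (20900·1.500 + 3760·61.00) / 24660 = 260700/24660 = 10.57 mg/L; combined flow 24660 L/s.
Half-life 8.56 h → k = ln 2 / 8.56 = 0.08098 h⁻¹ = 1.943 d⁻¹.
First-order decay: C = 10.57·exp(−k·t) = 10.57·0.6796 = 7.185 mg/L.
At the second outfall, C = (24660·7.185 + 2560·172.0) / (24660 + 2560) = 22.69 mg/L.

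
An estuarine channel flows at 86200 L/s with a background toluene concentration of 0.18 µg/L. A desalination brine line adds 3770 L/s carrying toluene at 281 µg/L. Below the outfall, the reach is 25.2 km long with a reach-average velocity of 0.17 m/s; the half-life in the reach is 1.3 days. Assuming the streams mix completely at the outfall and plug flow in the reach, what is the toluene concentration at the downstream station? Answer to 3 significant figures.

4.79 µg/L

Mass balance: C = (86200·0.1800 + 3770·281.0) / 89970 = 1075000/89970 = 11.95 µg/L.
Travel time t = 25.2·1000 / 0.17 = 148200 s = 41.18 h.
Half-life 1.3 d → k = ln 2 / 1.3 = 0.5332 d⁻¹.
Applying C = C₀e^(−kt): 11.95 × 0.4006 = 4.786 µg/L.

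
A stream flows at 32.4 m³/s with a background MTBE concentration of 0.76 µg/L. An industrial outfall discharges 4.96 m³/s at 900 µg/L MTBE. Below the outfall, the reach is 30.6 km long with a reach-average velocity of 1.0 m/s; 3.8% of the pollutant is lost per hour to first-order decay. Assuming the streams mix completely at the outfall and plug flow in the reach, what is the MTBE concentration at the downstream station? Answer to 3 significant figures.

Flow-weighted average: C = (32.40·0.7600 + 4.960·900.0) / 37.36 = 4489/37.36 = 120.1 µg/L.
Travel time t = 30.6·1000 / 1.0 = 30600 s = 8.500 h.
3.8%/h lost → k = −ln(1 − 0.038) = 0.03874 h⁻¹.
Applying C = C₀e^(−kt): 120.1 × 0.7194 = 86.44 µg/L.

86.4 µg/L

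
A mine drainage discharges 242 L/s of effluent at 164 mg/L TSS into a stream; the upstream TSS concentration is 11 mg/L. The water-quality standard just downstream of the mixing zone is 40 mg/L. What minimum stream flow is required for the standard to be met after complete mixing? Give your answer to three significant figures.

1030 L/s

Set C_mix = 40: (Q·11.00 + 242.0·164.0) / (Q + 242.0) = 40
→ Q = 242.0·(164.0 − 40)/(40 − 11.00) = 1035 L/s.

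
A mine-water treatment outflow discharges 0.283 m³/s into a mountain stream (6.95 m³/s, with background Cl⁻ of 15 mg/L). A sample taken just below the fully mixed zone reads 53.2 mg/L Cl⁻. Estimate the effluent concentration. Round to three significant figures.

991 mg/L

Mass balance: 6.950·15.00 + 0.2830·Cₑ = 7.233·53.20
→ Cₑ = (7.233·53.20 − 6.950·15.00) / 0.2830 = 991.3 mg/L.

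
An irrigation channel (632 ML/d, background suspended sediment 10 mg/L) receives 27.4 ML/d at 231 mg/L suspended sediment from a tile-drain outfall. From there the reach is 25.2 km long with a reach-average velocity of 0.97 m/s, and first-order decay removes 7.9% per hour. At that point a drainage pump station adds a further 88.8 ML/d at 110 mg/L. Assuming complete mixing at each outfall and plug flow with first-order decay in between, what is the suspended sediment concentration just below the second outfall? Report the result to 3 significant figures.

Conservation of mass: C = (632.0·10.00 + 27.40·231.0) / 659.4 = 12650/659.4 = 19.18 mg/L; combined flow 659.4 ML/d.
Travel time t = 25.2·1000 / 0.97 = 25980 s = 7.216 h.
7.9%/h lost → k = −ln(1 − 0.079) = 0.08230 h⁻¹.
First-order decay: C = 19.18·exp(−k·t) = 19.18·0.5522 = 10.59 mg/L.
At the second outfall, C = (659.4·10.59 + 88.80·110.0) / (659.4 + 88.80) = 22.39 mg/L.

22.4 mg/L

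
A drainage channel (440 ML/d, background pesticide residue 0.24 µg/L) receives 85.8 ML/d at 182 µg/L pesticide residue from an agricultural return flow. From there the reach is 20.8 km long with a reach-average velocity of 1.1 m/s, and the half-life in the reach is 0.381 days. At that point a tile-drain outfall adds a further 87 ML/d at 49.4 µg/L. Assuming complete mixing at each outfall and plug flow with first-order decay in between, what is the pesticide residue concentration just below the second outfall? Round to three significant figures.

24.2 µg/L

After mixing, C = (440.0·0.2400 + 85.80·182.0) / 525.8 = 15720/525.8 = 29.90 µg/L; combined flow 525.8 ML/d.
Travel time t = 20.8·1000 / 1.1 = 18910 s = 5.253 h.
Half-life 0.381 d → k = ln 2 / 0.381 = 1.819 d⁻¹.
Decay over the reach: 29.90·exp(−kt) = 29.90·0.6716 = 20.08 µg/L.
Second outfall: C = (525.8·20.08 + 87.00·49.40)/612.8 = 24.24 µg/L.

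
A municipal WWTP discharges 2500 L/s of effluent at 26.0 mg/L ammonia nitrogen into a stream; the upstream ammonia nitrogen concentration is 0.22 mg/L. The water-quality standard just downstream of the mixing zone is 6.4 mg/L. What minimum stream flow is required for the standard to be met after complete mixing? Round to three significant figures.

7930 L/s

Set C_mix = 6.4: (Q·0.2200 + 2500·26.00) / (Q + 2500) = 6.4
→ Q = 2500·(26.00 − 6.4)/(6.4 − 0.2200) = 7929 L/s.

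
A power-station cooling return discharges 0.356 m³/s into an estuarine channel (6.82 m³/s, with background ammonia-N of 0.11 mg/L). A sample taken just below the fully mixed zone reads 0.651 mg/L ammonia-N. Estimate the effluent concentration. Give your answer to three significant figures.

11.0 mg/L

Mass balance: 6.820·0.1100 + 0.3560·Cₑ = 7.176·0.6510
→ Cₑ = (7.176·0.6510 − 6.820·0.1100) / 0.3560 = 11.02 mg/L.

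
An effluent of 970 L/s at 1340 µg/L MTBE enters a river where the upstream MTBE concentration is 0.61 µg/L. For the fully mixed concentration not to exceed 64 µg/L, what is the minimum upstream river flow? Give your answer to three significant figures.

19500 L/s

Set C_mix = 64: (Q·0.6100 + 970.0·1340) / (Q + 970.0) = 64
→ Q = 970.0·(1340 − 64)/(64 − 0.6100) = 19530 L/s.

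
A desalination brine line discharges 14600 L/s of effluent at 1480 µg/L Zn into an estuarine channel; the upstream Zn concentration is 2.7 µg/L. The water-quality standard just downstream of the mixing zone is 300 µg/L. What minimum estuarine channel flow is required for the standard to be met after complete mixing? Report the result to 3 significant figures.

Set C_mix = 300: (Q·2.700 + 14600·1480) / (Q + 14600) = 300
→ Q = 14600·(1480 − 300)/(300 − 2.700) = 57950 L/s.

57900 L/s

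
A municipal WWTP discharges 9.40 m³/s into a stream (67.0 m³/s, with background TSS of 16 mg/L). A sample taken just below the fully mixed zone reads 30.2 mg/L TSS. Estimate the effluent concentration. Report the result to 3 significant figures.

Mass balance: 67.00·16.00 + 9.400·Cₑ = 76.40·30.20
→ Cₑ = (76.40·30.20 − 67.00·16.00) / 9.400 = 131.4 mg/L.

131 mg/L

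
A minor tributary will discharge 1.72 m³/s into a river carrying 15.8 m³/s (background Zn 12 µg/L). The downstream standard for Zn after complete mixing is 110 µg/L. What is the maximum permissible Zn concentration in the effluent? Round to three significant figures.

1010 µg/L

At the limit, (Qr·Cr + Qe·Cₑ)/(Qr + Qe) = 110:
Cₑ = (17.52·110 − 15.80·12.00) / 1.720 = 1010 µg/L.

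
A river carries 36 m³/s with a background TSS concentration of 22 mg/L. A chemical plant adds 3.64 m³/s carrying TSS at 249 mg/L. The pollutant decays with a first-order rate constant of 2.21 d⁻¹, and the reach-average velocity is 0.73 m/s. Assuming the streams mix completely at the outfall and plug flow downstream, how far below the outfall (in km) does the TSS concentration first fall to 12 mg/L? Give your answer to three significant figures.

Mass balance: C = (36.00·22.00 + 3.640·249.0) / 39.64 = 1698/39.64 = 42.84 mg/L.
Set 42.84·exp(−k·t) = 12 → t = ln(42.84/12)/k = 49760 s = 13.82 h.
Distance = v·t = 0.73·49760 = 36320 m = 36.32 km.

36.3 km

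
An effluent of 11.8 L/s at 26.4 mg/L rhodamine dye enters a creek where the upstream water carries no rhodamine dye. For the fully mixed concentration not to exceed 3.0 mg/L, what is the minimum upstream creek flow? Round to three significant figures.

92.0 L/s

Set C_mix = 3.0: (Q·0 + 11.80·26.40) / (Q + 11.80) = 3.0
→ Q = 11.80·(26.40 − 3.0)/(3.0 − 0) = 92.04 L/s.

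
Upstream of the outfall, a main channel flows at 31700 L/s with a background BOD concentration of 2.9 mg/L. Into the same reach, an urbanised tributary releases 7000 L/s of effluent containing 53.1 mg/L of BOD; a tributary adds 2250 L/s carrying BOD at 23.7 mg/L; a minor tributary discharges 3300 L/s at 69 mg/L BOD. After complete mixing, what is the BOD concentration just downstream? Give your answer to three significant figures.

Conservation of mass: C = (31700·2.900 + 7000·53.10 + 2250·23.70 + 3300·69.00) / 44250 = 744700/44250 = 16.83 mg/L.

16.8 mg/L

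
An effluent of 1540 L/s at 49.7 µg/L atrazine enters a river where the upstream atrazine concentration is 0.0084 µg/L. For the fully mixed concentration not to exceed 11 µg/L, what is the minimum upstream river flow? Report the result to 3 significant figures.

5420 L/s

Set C_mix = 11: (Q·0.008400 + 1540·49.70) / (Q + 1540) = 11
→ Q = 1540·(49.70 − 11)/(11 − 0.008400) = 5422 L/s.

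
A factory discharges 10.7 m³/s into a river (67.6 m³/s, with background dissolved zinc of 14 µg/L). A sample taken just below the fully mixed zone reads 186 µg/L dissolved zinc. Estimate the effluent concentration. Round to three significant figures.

Mass balance: 67.60·14.00 + 10.70·Cₑ = 78.30·186.0
→ Cₑ = (78.30·186.0 − 67.60·14.00) / 10.70 = 1273 µg/L.

1270 µg/L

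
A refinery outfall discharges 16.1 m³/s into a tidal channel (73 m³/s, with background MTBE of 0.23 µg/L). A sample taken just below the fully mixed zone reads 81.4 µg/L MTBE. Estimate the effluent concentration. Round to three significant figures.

Mass balance: 73.00·0.2300 + 16.10·Cₑ = 89.10·81.40
→ Cₑ = (89.10·81.40 − 73.00·0.2300) / 16.10 = 449.4 µg/L.

449 µg/L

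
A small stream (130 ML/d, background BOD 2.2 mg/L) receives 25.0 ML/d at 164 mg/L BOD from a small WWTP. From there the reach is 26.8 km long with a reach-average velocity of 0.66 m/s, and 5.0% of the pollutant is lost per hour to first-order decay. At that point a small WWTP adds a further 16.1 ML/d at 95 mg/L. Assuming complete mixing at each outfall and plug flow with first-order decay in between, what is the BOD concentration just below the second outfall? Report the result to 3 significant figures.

Mass balance: C = (130.0·2.200 + 25.00·164.0) / 155.0 = 4386/155.0 = 28.30 mg/L; combined flow 155.0 ML/d.
Travel time t = 26.8·1000 / 0.66 = 40610 s = 11.28 h.
5.0%/h lost → k = −ln(1 − 0.05) = 0.05129 h⁻¹.
After decay, C = 28.30 × e^(−kt) = 28.30 × 0.5607 = 15.87 mg/L.
Second outfall: C = (155.0·15.87 + 16.10·95.00)/171.1 = 23.31 mg/L.

23.3 mg/L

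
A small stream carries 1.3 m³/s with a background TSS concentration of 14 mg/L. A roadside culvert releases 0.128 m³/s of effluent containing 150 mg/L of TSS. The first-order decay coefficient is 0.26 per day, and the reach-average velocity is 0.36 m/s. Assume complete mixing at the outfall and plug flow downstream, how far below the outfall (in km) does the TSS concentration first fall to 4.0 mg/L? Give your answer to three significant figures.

Conservation of mass: C = (1.300·14.00 + 0.1280·150.0) / 1.428 = 37.40/1.428 = 26.19 mg/L.
Set 26.19·exp(−k·t) = 4.0 → t = ln(26.19/4.0)/k = 624400 s = 173.5 h.
Distance = v·t = 0.36·624400 = 224800 m = 224.8 km.

225 km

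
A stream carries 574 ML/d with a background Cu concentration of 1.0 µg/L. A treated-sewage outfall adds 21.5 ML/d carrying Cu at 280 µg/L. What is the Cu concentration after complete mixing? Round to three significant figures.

11.1 µg/L

Mixed concentration C = ΣQC/ΣQ = (574.0·1.000 + 21.50·280.0) / 595.5 = 6594/595.5 = 11.07 µg/L.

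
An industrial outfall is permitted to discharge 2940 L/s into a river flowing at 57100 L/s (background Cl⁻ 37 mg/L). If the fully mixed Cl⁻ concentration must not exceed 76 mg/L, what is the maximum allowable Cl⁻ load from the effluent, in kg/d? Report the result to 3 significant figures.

Mass balance at the limit: 57100·37.00 + 2940·Cₑ = 60040·76 → Cₑ = 833.4 mg/L.
2940 L/s = 2.940 m³/s. Load = 2.940 m³/s × 833.4 g/m³ × 86 400 s/d = 211700 kg/d.

212000 kg/d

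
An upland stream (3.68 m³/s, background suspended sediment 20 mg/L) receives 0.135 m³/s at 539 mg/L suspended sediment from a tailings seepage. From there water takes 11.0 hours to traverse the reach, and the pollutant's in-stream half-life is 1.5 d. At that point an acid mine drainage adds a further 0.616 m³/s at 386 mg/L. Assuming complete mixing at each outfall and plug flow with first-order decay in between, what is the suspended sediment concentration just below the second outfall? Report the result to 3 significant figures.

80.4 mg/L

Mixed concentration C = ΣQC/ΣQ = (3.680·20.00 + 0.1350·539.0) / 3.815 = 146.4/3.815 = 38.37 mg/L; combined flow 3.815 m³/s.
Half-life 1.5 d → k = ln 2 / 1.5 = 0.4621 d⁻¹.
First-order decay: C = 38.37·exp(−k·t) = 38.37·0.8091 = 31.04 mg/L.
At the second outfall, C = (3.815·31.04 + 0.6160·386.0) / (3.815 + 0.6160) = 80.39 mg/L.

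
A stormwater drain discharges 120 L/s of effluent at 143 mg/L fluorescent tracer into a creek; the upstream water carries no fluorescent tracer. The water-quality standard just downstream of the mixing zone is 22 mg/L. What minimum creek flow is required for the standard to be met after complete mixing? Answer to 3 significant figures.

660 L/s

Set C_mix = 22: (Q·0 + 120.0·143.0) / (Q + 120.0) = 22
→ Q = 120.0·(143.0 − 22)/(22 − 0) = 660.0 L/s.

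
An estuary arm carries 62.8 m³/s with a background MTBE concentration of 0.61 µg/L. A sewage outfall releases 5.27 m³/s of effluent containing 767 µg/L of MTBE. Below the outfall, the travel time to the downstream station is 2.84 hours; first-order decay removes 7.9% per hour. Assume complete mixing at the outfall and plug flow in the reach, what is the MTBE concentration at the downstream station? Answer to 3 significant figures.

47.5 µg/L

After mixing, C = (62.80·0.6100 + 5.270·767.0) / 68.07 = 4080/68.07 = 59.94 µg/L.
7.9%/h lost → k = −ln(1 − 0.079) = 0.08230 h⁻¹.
After decay, C = 59.94 × e^(−kt) = 59.94 × 0.7916 = 47.45 µg/L.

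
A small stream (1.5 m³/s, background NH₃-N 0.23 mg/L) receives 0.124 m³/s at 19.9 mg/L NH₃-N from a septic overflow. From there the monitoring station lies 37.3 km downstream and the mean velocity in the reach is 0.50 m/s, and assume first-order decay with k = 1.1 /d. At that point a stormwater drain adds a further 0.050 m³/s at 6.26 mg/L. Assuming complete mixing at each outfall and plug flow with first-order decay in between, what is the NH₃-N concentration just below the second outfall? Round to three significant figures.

0.837 mg/L

Conservation of mass: C = (1.500·0.2300 + 0.1240·19.90) / 1.624 = 2.813/1.624 = 1.732 mg/L; combined flow 1.624 m³/s.
Travel time t = 37.3·1000 / 0.50 = 74600 s = 20.72 h.
Decay over the reach: 1.732·exp(−kt) = 1.732·0.3868 = 0.6700 mg/L.
At the second outfall, C = (1.624·0.6700 + 0.05000·6.260) / (1.624 + 0.05000) = 0.8369 mg/L.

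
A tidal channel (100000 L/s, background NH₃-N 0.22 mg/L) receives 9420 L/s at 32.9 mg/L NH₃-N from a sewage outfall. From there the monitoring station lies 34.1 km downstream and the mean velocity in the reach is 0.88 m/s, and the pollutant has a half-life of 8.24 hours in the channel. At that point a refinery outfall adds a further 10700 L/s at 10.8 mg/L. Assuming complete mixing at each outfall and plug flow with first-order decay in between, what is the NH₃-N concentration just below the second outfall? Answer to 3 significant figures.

Flow-weighted average: C = (100000·0.2200 + 9420·32.90) / 109400 = 331900/109400 = 3.033 mg/L; combined flow 109400 L/s.
Travel time t = 34.1·1000 / 0.88 = 38750 s = 10.76 h.
Half-life 8.24 h → k = ln 2 / 8.24 = 0.08412 h⁻¹ = 2.019 d⁻¹.
Applying C = C₀e^(−kt): 3.033 × 0.4044 = 1.227 mg/L.
Second outfall: C = (109400·1.227 + 10700·10.80)/120100 = 2.079 mg/L.

2.08 mg/L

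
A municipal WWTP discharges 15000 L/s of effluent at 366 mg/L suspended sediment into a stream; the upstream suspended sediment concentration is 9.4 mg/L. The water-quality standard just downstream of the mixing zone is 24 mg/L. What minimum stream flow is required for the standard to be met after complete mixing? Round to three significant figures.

Set C_mix = 24: (Q·9.400 + 15000·366.0) / (Q + 15000) = 24
→ Q = 15000·(366.0 − 24)/(24 − 9.400) = 351400 L/s.

351000 L/s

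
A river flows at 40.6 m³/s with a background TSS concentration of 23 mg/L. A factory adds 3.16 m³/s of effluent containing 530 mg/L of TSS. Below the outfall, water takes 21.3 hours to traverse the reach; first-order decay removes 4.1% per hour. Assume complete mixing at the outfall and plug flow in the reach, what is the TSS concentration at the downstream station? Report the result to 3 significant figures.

Conservation of mass: C = (40.60·23.00 + 3.160·530.0) / 43.76 = 2609/43.76 = 59.61 mg/L.
4.1%/h lost → k = −ln(1 − 0.041) = 0.04186 h⁻¹.
First-order decay: C = 59.61·exp(−k·t) = 59.61·0.4100 = 24.44 mg/L.

24.4 mg/L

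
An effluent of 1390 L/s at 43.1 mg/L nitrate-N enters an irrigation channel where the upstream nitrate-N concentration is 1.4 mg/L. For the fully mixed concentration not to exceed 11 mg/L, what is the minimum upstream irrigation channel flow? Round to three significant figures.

4650 L/s

Set C_mix = 11: (Q·1.400 + 1390·43.10) / (Q + 1390) = 11
→ Q = 1390·(43.10 − 11)/(11 − 1.400) = 4648 L/s.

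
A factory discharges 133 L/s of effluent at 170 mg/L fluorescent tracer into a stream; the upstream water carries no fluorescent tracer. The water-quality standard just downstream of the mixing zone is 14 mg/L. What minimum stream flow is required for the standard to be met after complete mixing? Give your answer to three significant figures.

Set C_mix = 14: (Q·0 + 133.0·170.0) / (Q + 133.0) = 14
→ Q = 133.0·(170.0 − 14)/(14 − 0) = 1482 L/s.

1480 L/s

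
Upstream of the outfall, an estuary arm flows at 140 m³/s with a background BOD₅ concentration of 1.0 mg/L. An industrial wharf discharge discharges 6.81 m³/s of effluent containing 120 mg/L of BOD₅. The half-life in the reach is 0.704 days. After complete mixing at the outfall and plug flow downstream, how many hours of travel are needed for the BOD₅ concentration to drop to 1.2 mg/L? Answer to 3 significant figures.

41.3 h

Mixed concentration C = ΣQC/ΣQ = (140.0·1.000 + 6.810·120.0) / 146.8 = 957.2/146.8 = 6.520 mg/L.
Half-life 0.704 d → k = ln 2 / 0.704 = 0.9846 d⁻¹.
6.520·exp(−k·t) = 1.2 → t = ln(6.520/1.2)/k = 148500 s = 41.26 h.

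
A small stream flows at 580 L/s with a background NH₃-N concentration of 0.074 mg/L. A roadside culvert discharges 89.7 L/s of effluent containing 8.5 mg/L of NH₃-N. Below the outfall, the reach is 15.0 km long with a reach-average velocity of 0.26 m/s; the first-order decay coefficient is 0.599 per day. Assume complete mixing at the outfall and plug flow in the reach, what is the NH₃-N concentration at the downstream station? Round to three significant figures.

0.806 mg/L

After mixing, C = (580.0·0.07400 + 89.70·8.500) / 669.7 = 805.4/669.7 = 1.203 mg/L.
Travel time t = 15.0·1000 / 0.26 = 57690 s = 16.03 h.
After decay, C = 1.203 × e^(−kt) = 1.203 × 0.6703 = 0.8061 mg/L.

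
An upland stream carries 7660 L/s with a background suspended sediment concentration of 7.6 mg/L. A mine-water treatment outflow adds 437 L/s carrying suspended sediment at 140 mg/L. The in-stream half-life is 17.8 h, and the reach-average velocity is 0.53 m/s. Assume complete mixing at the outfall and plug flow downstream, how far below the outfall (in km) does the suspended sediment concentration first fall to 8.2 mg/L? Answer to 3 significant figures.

28.8 km

Conservation of mass: C = (7660·7.600 + 437.0·140.0) / 8097 = 119400/8097 = 14.75 mg/L.
Half-life 17.8 h → k = ln 2 / 17.8 = 0.03894 h⁻¹ = 0.9346 d⁻¹.
Set 14.75·exp(−k·t) = 8.2 → t = ln(14.75/8.2)/k = 54250 s = 15.07 h.
Distance = v·t = 0.53·54250 = 28750 m = 28.75 km.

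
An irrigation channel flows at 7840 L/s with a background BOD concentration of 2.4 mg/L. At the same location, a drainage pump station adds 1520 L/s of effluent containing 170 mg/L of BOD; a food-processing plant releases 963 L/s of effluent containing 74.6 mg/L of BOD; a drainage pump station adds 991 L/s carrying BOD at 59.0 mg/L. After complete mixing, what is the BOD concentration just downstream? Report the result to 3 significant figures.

After mixing, C = (7840·2.400 + 1520·170.0 + 963.0·74.60 + 991.0·59.00) / 11310 = 407500/11310 = 36.02 mg/L.

36.0 mg/L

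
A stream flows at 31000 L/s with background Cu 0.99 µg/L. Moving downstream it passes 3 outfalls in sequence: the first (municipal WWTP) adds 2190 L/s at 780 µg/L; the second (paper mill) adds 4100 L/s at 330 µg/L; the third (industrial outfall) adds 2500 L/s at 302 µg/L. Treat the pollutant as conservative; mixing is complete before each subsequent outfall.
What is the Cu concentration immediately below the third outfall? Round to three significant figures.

Below outfall 1: Q → 33190 L/s, C = (31000·0.9900 + 2190·780.0)/33190 = 52.39 µg/L.
Below outfall 2: Q → 37290 L/s, C = (33190·52.39 + 4100·330.0)/37290 = 82.91 µg/L.
Below outfall 3: Q → 39790 L/s, C = (37290·82.91 + 2500·302.0)/39790 = 96.68 µg/L.

96.7 µg/L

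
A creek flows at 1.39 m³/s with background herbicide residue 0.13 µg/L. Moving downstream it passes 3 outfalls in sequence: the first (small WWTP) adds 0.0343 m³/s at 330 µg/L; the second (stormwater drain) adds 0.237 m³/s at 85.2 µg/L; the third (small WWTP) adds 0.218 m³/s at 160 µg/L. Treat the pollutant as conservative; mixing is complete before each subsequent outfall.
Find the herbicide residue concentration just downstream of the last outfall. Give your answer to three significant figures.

35.4 µg/L

Below outfall 1: Q → 1.424 m³/s, C = (1.390·0.1300 + 0.03430·330.0)/1.424 = 8.074 µg/L.
Below outfall 2: Q → 1.661 m³/s, C = (1.424·8.074 + 0.2370·85.20)/1.661 = 19.08 µg/L.
Below outfall 3: Q → 1.879 m³/s, C = (1.661·19.08 + 0.2180·160.0)/1.879 = 35.42 µg/L.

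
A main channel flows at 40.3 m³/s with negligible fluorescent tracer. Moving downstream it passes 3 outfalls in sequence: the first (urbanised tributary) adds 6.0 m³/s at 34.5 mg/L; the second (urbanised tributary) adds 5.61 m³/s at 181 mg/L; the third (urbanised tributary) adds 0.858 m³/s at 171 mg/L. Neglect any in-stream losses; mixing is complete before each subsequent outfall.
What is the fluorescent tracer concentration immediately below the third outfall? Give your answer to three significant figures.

25.9 mg/L

Below outfall 1: Q → 46.30 m³/s, C = (40.30·0 + 6.000·34.50)/46.30 = 4.471 mg/L.
Below outfall 2: Q → 51.91 m³/s, C = (46.30·4.471 + 5.610·181.0)/51.91 = 23.55 mg/L.
Below outfall 3: Q → 52.77 m³/s, C = (51.91·23.55 + 0.8580·171.0)/52.77 = 25.95 mg/L.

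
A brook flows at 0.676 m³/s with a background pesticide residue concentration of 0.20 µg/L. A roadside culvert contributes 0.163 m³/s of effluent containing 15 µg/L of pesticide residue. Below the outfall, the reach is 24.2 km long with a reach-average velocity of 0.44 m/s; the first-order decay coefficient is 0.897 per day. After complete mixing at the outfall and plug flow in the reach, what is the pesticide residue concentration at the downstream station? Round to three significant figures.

1.74 µg/L

Mass balance: C = (0.6760·0.2000 + 0.1630·15.00) / 0.8390 = 2.580/0.8390 = 3.075 µg/L.
Travel time t = 24.2·1000 / 0.44 = 55000 s = 15.28 h.
After decay, C = 3.075 × e^(−kt) = 3.075 × 0.5650 = 1.737 µg/L.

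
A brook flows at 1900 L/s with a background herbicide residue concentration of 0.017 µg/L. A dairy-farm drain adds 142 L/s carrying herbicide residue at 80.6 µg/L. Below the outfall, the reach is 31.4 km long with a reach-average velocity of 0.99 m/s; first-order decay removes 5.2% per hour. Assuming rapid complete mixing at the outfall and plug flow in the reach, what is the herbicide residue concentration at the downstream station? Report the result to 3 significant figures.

3.51 µg/L

Flow-weighted average: C = (1900·0.01700 + 142.0·80.60) / 2042 = 11480/2042 = 5.621 µg/L.
Travel time t = 31.4·1000 / 0.99 = 31720 s = 8.810 h.
5.2%/h lost → k = −ln(1 − 0.052) = 0.05340 h⁻¹.
Decay over the reach: 5.621·exp(−kt) = 5.621·0.6247 = 3.511 µg/L.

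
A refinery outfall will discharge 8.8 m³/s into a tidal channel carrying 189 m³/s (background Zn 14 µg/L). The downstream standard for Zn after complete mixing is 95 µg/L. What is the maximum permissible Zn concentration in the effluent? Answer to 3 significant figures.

At the limit, (Qr·Cr + Qe·Cₑ)/(Qr + Qe) = 95:
Cₑ = (197.8·95 − 189.0·14.00) / 8.800 = 1835 µg/L.

1830 µg/L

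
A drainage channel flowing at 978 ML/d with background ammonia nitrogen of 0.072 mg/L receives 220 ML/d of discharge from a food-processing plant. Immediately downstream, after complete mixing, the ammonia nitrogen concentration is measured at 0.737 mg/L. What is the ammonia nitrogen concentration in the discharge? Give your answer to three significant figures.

Mass balance: 978.0·0.07200 + 220.0·Cₑ = 1198·0.7370
→ Cₑ = (1198·0.7370 − 978.0·0.07200) / 220.0 = 3.693 mg/L.

3.69 mg/L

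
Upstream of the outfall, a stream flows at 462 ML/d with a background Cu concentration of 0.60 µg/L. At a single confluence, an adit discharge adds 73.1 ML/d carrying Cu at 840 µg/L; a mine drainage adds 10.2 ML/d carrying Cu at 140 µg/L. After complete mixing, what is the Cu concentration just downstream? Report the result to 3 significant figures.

Mass balance: C = (462.0·0.6000 + 73.10·840.0 + 10.20·140.0) / 545.3 = 63110/545.3 = 115.7 µg/L.

116 µg/L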